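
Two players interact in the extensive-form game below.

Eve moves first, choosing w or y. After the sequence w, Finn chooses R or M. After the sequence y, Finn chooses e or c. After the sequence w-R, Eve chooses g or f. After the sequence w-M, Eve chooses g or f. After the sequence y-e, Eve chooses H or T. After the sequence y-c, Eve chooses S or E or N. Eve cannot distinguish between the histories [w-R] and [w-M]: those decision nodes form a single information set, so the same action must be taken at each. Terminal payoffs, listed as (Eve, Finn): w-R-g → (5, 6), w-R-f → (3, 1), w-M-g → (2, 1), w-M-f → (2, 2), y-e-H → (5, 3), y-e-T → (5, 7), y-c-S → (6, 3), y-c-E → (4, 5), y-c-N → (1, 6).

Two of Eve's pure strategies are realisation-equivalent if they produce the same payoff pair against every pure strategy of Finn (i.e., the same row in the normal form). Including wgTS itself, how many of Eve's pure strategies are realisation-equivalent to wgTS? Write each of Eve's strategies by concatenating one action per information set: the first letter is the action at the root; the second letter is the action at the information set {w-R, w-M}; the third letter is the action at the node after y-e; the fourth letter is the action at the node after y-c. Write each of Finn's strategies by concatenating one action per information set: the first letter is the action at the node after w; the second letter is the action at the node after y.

Row for wgTS (columns Re, Rc, Me, Mc): (5,6) (5,6) (2,1) (2,1).
Under wgTS, Eve's choice at the node after y-e and at the node after y-c can never be reached regardless of what Finn does, so varying those choices leaves every outcome unchanged.
Holding the reachable choices fixed and varying the unreachable ones freely already gives 2 × 3 = 6 equivalent strategies.
No other strategy reproduces this row, so those 6 are the full class: wgHS, wgHE, wgHN, wgTS, wgTE, wgTN.

6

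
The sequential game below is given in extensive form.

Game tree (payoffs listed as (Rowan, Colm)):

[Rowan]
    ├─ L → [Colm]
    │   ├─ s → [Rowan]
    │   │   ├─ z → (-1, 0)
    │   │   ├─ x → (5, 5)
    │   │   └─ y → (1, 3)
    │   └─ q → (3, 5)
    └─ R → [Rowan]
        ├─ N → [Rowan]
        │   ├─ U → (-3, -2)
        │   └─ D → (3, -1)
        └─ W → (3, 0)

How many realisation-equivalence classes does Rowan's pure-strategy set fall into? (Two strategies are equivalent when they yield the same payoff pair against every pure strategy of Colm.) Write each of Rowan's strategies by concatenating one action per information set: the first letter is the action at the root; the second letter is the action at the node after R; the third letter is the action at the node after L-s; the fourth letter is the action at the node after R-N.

Rowan has 24 pure strategies: LNzU, LNzD, LNxU, LNxD, LNyU, LNyD, LWzU, LWzD, LWxU, LWxD, LWyU, LWyD, RNzU, RNzD, RNxU, RNxD, RNyU, RNyD, RWzU, RWzD, RWxU, RWxD, RWyU, RWyD. Columns: s, q.
{LNzU, LNzD, LWzU, LWzD} → row (-1,0) (3,5)
{LNxU, LNxD, LWxU, LWxD} → row (5,5) (3,5)
{LNyU, LNyD, LWyU, LWyD} → row (1,3) (3,5)
{RNzU, RNxU, RNyU} → row (-3,-2) (-3,-2)
{RNzD, RNxD, RNyD} → row (3,-1) (3,-1)
{RWzU, RWzD, RWxU, RWxD, RWyU, RWyD} → row (3,0) (3,0)
That's 6 distinct rows out of 24 strategies.

6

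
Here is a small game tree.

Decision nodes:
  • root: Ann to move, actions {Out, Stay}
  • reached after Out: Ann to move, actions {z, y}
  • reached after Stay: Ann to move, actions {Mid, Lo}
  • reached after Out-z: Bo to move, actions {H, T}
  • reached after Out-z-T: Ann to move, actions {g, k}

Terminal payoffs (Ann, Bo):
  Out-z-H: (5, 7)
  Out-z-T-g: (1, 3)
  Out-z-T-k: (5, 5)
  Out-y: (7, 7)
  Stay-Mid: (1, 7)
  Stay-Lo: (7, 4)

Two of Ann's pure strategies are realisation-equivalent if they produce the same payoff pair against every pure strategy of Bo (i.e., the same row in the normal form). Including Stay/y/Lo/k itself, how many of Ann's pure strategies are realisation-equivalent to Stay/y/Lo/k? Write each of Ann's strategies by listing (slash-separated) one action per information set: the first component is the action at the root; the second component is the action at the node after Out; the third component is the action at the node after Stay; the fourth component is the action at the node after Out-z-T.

Row for Stay/y/Lo/k (columns H, T): (7,4) (7,4).
Under Stay/y/Lo/k, Ann's choice at the node after Out and at the node after Out-z-T can never be reached regardless of what Bo does, so varying those choices leaves every outcome unchanged.
Holding the reachable choices fixed and varying the unreachable ones freely already gives 2 × 2 = 4 equivalent strategies.
No other strategy reproduces this row, so those 4 are the full class: Stay/z/Lo/g, Stay/z/Lo/k, Stay/y/Lo/g, Stay/y/Lo/k.

4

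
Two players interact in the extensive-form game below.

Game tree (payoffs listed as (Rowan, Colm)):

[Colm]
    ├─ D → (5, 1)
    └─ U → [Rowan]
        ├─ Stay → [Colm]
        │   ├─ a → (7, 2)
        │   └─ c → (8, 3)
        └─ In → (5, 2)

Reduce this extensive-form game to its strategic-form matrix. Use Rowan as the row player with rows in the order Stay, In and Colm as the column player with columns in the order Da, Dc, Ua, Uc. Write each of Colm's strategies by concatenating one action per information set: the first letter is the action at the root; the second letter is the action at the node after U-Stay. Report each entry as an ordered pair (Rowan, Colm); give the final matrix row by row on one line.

Stay: (5,1) (5,1) (7,2) (8,3) | In: (5,1) (5,1) (5,2) (5,2)

           Da       Dc       Ua       Uc
Stay    (5,1)    (5,1)    (7,2)    (8,3)
  In    (5,1)    (5,1)    (5,2)    (5,2)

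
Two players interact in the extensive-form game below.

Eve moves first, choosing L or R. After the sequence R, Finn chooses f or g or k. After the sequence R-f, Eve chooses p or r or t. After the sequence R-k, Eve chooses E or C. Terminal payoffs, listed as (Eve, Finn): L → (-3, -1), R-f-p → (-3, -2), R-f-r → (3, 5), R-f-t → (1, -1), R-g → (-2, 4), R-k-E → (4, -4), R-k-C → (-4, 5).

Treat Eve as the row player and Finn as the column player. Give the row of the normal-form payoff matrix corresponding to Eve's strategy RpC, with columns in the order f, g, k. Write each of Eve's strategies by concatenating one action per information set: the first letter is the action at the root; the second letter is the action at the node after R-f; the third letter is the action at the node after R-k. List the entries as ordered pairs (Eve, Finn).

vs f: Eve plays R → Finn plays f at [R] → Eve plays p at [R-f] → (-3, -2)
vs g: Eve plays R → Finn plays g at [R] → (-2, 4)
vs k: Eve plays R → Finn plays k at [R] → Eve plays C at [R-k] → (-4, 5)

(-3,-2) (-2,4) (-4,5)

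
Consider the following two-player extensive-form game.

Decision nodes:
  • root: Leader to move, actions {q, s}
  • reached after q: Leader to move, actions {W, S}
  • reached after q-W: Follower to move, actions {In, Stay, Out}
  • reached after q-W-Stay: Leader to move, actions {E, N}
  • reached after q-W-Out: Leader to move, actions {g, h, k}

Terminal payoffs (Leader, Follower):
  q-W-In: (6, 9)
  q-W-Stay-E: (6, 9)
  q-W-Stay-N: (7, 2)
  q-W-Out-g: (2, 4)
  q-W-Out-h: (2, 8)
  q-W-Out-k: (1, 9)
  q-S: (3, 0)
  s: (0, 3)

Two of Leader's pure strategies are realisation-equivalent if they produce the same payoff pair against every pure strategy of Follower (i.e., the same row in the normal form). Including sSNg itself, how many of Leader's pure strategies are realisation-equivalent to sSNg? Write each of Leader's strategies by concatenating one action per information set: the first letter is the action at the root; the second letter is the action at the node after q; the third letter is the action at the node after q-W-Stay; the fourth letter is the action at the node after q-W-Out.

Row for sSNg (columns In, Stay, Out): (0,3) (0,3) (0,3).
Under sSNg, Leader's choice at the node after q and at the node after q-W-Stay and at the node after q-W-Out can never be reached regardless of what Follower does, so varying those choices leaves every outcome unchanged.
Holding the reachable choices fixed and varying the unreachable ones freely already gives 2 × 2 × 3 = 12 equivalent strategies.
No other strategy reproduces this row, so those 12 are the full class: sWEg, sWEh, sWEk, sWNg, sWNh, sWNk, sSEg, sSEh, sSEk, sSNg, sSNh, sSNk.

12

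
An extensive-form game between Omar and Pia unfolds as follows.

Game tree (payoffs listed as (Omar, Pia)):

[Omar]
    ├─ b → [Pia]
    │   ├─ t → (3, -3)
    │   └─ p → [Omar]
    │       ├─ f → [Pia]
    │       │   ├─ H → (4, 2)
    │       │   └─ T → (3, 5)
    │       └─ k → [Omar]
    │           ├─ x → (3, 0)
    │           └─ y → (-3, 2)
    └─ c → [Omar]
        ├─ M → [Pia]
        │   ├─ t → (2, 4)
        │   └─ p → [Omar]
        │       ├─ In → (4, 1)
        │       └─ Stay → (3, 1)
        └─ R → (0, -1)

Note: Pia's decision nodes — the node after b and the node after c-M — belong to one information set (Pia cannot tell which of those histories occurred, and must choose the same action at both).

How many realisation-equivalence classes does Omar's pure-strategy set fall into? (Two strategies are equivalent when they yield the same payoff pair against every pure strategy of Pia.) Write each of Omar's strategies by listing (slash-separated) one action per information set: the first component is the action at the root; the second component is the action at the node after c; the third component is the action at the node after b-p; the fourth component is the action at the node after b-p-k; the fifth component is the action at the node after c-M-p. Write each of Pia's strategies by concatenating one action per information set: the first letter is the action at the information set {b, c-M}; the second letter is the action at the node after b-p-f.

6

Omar has 32 pure strategies: b/M/f/x/In, b/M/f/x/Stay, b/M/f/y/In, b/M/f/y/Stay, b/M/k/x/In, b/M/k/x/Stay, b/M/k/y/In, b/M/k/y/Stay, b/R/f/x/In, b/R/f/x/Stay, b/R/f/y/In, b/R/f/y/Stay, b/R/k/x/In, b/R/k/x/Stay, b/R/k/y/In, b/R/k/y/Stay, c/M/f/x/In, c/M/f/x/Stay, c/M/f/y/In, c/M/f/y/Stay, c/M/k/x/In, c/M/k/x/Stay, c/M/k/y/In, c/M/k/y/Stay, c/R/f/x/In, c/R/f/x/Stay, c/R/f/y/In, c/R/f/y/Stay, c/R/k/x/In, c/R/k/x/Stay, c/R/k/y/In, c/R/k/y/Stay. Columns: tH, tT, pH, pT.
{b/M/f/x/In, b/M/f/x/Stay, b/M/f/y/In, b/M/f/y/Stay, b/R/f/x/In, b/R/f/x/Stay, b/R/f/y/In, b/R/f/y/Stay} → row (3,-3) (3,-3) (4,2) (3,5)
{b/M/k/x/In, b/M/k/x/Stay, b/R/k/x/In, b/R/k/x/Stay} → row (3,-3) (3,-3) (3,0) (3,0)
{b/M/k/y/In, b/M/k/y/Stay, b/R/k/y/In, b/R/k/y/Stay} → row (3,-3) (3,-3) (-3,2) (-3,2)
{c/M/f/x/In, c/M/f/y/In, c/M/k/x/In, c/M/k/y/In} → row (2,4) (2,4) (4,1) (4,1)
{c/M/f/x/Stay, c/M/f/y/Stay, c/M/k/x/Stay, c/M/k/y/Stay} → row (2,4) (2,4) (3,1) (3,1)
{c/R/f/x/In, c/R/f/x/Stay, c/R/f/y/In, c/R/f/y/Stay, c/R/k/x/In, c/R/k/x/Stay, c/R/k/y/In, c/R/k/y/Stay} → row (0,-1) (0,-1) (0,-1) (0,-1)
That's 6 distinct rows out of 32 strategies.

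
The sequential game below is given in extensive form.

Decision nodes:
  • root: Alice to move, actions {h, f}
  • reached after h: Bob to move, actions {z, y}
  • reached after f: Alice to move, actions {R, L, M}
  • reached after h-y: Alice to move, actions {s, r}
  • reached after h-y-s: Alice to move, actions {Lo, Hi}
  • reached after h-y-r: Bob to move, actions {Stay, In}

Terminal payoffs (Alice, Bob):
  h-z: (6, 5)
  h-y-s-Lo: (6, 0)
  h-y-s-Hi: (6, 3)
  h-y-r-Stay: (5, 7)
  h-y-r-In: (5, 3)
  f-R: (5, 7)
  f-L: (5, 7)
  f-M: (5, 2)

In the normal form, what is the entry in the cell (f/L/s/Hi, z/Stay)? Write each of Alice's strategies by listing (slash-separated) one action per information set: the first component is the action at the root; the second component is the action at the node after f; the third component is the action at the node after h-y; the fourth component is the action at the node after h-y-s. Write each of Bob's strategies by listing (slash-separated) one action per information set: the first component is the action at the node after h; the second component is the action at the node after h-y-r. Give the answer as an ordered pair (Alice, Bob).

Trace the play path from the root:
  Alice plays f
  Alice plays L at [f]
→ terminal payoff (5, 7).
(Alice's choice at the node after h-y is never reached on this path, so it doesn't affect the outcome.)

(5, 7)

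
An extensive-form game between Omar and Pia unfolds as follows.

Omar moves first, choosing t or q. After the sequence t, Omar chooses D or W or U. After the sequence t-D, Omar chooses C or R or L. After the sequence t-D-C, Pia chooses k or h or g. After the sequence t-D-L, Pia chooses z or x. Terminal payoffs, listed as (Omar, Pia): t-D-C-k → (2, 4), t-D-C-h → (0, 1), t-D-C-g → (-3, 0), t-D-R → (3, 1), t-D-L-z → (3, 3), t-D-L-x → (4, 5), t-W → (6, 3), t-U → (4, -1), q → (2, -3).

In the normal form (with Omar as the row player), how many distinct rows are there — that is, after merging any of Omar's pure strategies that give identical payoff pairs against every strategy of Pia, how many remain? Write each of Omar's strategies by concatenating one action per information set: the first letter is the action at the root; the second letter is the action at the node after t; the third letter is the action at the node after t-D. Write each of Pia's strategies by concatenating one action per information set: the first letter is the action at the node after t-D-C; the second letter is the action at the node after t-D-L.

Omar has 18 pure strategies: tDC, tDR, tDL, tWC, tWR, tWL, tUC, tUR, tUL, qDC, qDR, qDL, qWC, qWR, qWL, qUC, qUR, qUL. Columns: kz, kx, hz, hx, gz, gx.
{tDC} → row (2,4) (2,4) (0,1) (0,1) (-3,0) (-3,0)
{tDR} → row (3,1) (3,1) (3,1) (3,1) (3,1) (3,1)
{tDL} → row (3,3) (4,5) (3,3) (4,5) (3,3) (4,5)
{tWC, tWR, tWL} → row (6,3) (6,3) (6,3) (6,3) (6,3) (6,3)
{tUC, tUR, tUL} → row (4,-1) (4,-1) (4,-1) (4,-1) (4,-1) (4,-1)
{qDC, qDR, qDL, qWC, qWR, qWL, qUC, qUR, qUL} → row (2,-3) (2,-3) (2,-3) (2,-3) (2,-3) (2,-3)
That's 6 distinct rows out of 18 strategies.

6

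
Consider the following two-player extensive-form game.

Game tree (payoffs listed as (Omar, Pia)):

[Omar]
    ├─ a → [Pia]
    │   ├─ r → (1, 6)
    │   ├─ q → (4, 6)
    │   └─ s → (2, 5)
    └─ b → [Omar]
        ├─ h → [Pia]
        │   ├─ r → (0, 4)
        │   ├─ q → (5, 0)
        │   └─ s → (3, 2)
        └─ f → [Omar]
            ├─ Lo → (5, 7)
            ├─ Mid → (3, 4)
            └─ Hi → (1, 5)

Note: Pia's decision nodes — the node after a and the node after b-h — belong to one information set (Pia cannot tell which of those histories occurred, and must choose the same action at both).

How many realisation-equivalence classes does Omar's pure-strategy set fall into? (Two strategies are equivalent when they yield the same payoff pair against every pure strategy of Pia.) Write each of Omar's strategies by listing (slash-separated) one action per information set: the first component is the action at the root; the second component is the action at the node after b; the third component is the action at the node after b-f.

5

Omar has 12 pure strategies: a/h/Lo, a/h/Mid, a/h/Hi, a/f/Lo, a/f/Mid, a/f/Hi, b/h/Lo, b/h/Mid, b/h/Hi, b/f/Lo, b/f/Mid, b/f/Hi. Columns: r, q, s.
{a/h/Lo, a/h/Mid, a/h/Hi, a/f/Lo, a/f/Mid, a/f/Hi} → row (1,6) (4,6) (2,5)
{b/h/Lo, b/h/Mid, b/h/Hi} → row (0,4) (5,0) (3,2)
{b/f/Lo} → row (5,7) (5,7) (5,7)
{b/f/Mid} → row (3,4) (3,4) (3,4)
{b/f/Hi} → row (1,5) (1,5) (1,5)
That's 5 distinct rows out of 12 strategies.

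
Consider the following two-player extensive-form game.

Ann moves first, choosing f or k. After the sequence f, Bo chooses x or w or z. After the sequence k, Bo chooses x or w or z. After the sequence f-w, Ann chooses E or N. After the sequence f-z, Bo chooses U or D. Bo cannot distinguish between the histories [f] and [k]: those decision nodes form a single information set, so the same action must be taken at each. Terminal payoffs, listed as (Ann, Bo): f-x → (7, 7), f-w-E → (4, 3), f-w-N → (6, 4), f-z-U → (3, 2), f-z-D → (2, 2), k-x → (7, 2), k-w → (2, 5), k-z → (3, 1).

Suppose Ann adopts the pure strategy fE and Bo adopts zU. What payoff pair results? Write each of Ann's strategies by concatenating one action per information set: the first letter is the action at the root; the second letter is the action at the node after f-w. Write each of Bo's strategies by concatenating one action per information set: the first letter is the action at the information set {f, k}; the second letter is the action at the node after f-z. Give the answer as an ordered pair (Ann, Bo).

(3, 2)

Trace the play path from the root:
  Ann plays f
  Bo plays z at [f]
  Bo plays U at [f-z]
→ terminal payoff (3, 2).
(Ann's choice at the node after f-w is never reached on this path, so it doesn't affect the outcome.)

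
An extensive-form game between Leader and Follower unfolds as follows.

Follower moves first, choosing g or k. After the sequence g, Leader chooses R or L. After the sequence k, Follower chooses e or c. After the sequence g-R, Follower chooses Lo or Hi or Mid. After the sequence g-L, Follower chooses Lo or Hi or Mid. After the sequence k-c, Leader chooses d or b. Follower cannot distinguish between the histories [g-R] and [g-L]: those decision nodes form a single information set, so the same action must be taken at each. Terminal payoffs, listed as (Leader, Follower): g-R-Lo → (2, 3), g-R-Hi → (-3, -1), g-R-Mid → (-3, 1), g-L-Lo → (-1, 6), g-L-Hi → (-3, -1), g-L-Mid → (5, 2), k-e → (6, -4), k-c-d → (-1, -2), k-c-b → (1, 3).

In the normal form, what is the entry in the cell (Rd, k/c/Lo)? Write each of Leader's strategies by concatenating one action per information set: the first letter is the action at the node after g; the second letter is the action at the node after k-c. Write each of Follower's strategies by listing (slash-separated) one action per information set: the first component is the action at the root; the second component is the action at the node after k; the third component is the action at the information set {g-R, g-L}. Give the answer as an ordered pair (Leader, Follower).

Trace the play path from the root:
  Follower plays k
  Follower plays c at [k]
  Leader plays d at [k-c]
→ terminal payoff (-1, -2).
(Leader's choice at the node after g is never reached on this path, so it doesn't affect the outcome.)

(-1, -2)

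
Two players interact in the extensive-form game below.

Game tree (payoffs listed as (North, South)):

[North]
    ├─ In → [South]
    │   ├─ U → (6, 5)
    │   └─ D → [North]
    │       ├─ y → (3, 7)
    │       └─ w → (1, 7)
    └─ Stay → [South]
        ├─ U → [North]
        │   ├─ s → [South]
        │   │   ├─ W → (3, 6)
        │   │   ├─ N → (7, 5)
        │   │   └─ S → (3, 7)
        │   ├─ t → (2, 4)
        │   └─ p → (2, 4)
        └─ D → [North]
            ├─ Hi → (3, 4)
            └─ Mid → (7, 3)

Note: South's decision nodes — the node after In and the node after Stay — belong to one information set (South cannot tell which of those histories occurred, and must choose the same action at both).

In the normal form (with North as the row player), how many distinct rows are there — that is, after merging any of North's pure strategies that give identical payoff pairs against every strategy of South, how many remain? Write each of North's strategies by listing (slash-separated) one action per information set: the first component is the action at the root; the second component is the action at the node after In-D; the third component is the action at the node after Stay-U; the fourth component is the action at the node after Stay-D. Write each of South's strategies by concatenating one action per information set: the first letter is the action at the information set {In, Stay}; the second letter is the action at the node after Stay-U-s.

6

North has 24 pure strategies: In/y/s/Hi, In/y/s/Mid, In/y/t/Hi, In/y/t/Mid, In/y/p/Hi, In/y/p/Mid, In/w/s/Hi, In/w/s/Mid, In/w/t/Hi, In/w/t/Mid, In/w/p/Hi, In/w/p/Mid, Stay/y/s/Hi, Stay/y/s/Mid, Stay/y/t/Hi, Stay/y/t/Mid, Stay/y/p/Hi, Stay/y/p/Mid, Stay/w/s/Hi, Stay/w/s/Mid, Stay/w/t/Hi, Stay/w/t/Mid, Stay/w/p/Hi, Stay/w/p/Mid. Columns: UW, UN, US, DW, DN, DS.
{In/y/s/Hi, In/y/s/Mid, In/y/t/Hi, In/y/t/Mid, In/y/p/Hi, In/y/p/Mid} → row (6,5) (6,5) (6,5) (3,7) (3,7) (3,7)
{In/w/s/Hi, In/w/s/Mid, In/w/t/Hi, In/w/t/Mid, In/w/p/Hi, In/w/p/Mid} → row (6,5) (6,5) (6,5) (1,7) (1,7) (1,7)
{Stay/y/s/Hi, Stay/w/s/Hi} → row (3,6) (7,5) (3,7) (3,4) (3,4) (3,4)
{Stay/y/s/Mid, Stay/w/s/Mid} → row (3,6) (7,5) (3,7) (7,3) (7,3) (7,3)
{Stay/y/t/Hi, Stay/y/p/Hi, Stay/w/t/Hi, Stay/w/p/Hi} → row (2,4) (2,4) (2,4) (3,4) (3,4) (3,4)
{Stay/y/t/Mid, Stay/y/p/Mid, Stay/w/t/Mid, Stay/w/p/Mid} → row (2,4) (2,4) (2,4) (7,3) (7,3) (7,3)
That's 6 distinct rows out of 24 strategies.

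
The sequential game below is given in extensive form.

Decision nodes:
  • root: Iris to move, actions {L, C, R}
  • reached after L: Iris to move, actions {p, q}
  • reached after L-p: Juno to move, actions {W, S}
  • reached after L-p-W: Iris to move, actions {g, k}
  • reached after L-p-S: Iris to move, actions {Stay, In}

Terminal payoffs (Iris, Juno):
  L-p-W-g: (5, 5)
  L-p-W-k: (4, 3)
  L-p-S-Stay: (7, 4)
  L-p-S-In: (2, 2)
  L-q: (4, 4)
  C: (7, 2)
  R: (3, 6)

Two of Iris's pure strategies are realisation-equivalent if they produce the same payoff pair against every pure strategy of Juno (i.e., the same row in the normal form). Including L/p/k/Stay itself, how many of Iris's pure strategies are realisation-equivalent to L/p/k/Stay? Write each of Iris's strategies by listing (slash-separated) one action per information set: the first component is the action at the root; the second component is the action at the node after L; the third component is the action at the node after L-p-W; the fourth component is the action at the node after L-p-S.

Row for L/p/k/Stay (columns W, S): (4,3) (7,4).
Every one of Iris's information sets is on the play path for some reply by Juno when Iris follows L/p/k/Stay.
Changing the action at any of them therefore changes at least one column, so only L/p/k/Stay itself gives this row.

1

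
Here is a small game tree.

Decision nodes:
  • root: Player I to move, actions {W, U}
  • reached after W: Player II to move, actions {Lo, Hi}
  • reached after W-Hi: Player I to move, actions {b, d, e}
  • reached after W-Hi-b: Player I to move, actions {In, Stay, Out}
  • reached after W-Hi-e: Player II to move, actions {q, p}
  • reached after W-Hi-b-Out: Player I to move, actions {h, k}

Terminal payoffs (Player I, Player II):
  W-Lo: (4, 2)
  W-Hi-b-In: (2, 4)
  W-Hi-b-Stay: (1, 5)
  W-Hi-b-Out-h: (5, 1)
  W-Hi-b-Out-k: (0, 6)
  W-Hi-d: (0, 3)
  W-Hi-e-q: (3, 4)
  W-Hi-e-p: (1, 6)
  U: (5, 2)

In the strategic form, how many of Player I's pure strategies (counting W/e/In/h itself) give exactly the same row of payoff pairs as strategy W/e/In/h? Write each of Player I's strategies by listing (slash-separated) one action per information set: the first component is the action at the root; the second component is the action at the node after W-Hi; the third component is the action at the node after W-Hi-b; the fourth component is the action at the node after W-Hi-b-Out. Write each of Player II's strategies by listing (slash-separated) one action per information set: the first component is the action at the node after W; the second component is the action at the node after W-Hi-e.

Row for W/e/In/h (columns Lo/q, Lo/p, Hi/q, Hi/p): (4,2) (4,2) (3,4) (1,6).
Under W/e/In/h, Player I's choice at the node after W-Hi-b and at the node after W-Hi-b-Out can never be reached regardless of what Player II does, so varying those choices leaves every outcome unchanged.
Holding the reachable choices fixed and varying the unreachable ones freely already gives 3 × 2 = 6 equivalent strategies.
No other strategy reproduces this row, so those 6 are the full class: W/e/In/h, W/e/In/k, W/e/Stay/h, W/e/Stay/k, W/e/Out/h, W/e/Out/k.

6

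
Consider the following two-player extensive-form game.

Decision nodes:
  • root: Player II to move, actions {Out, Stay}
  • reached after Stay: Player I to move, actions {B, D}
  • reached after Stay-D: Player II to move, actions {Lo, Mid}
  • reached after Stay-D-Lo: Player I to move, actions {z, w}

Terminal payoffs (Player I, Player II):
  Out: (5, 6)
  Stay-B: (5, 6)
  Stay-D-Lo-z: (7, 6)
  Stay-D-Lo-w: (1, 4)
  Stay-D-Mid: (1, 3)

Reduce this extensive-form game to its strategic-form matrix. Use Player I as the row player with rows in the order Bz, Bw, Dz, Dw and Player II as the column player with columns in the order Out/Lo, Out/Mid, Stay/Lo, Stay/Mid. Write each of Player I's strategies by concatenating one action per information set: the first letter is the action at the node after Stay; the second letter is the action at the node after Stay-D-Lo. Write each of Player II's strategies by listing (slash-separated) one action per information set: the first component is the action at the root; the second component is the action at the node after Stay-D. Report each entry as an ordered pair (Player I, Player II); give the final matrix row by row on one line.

Bz: (5,6) (5,6) (5,6) (5,6) | Bw: (5,6) (5,6) (5,6) (5,6) | Dz: (5,6) (5,6) (7,6) (1,3) | Dw: (5,6) (5,6) (1,4) (1,3)

       Out/Lo  Out/Mid  Stay/Lo  Stay/Mid
  Bz    (5,6)    (5,6)    (5,6)    (5,6)
  Bw    (5,6)    (5,6)    (5,6)    (5,6)
  Dz    (5,6)    (5,6)    (7,6)    (1,3)
  Dw    (5,6)    (5,6)    (1,4)    (1,3)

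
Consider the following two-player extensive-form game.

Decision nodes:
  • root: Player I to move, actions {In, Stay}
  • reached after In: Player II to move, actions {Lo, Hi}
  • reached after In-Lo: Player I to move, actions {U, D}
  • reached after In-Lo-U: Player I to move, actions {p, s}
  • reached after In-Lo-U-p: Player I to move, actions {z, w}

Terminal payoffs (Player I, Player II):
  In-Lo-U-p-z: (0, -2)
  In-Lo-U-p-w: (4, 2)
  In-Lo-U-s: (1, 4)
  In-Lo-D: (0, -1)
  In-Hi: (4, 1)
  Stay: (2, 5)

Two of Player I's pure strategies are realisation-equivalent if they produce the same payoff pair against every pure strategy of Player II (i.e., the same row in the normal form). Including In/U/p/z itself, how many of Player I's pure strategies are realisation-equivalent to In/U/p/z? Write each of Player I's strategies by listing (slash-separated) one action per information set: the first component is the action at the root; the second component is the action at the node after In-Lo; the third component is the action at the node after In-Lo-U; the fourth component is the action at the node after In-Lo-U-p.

1

Row for In/U/p/z (columns Lo, Hi): (0,-2) (4,1).
Every one of Player I's information sets is on the play path for some reply by Player II when Player I follows In/U/p/z.
Changing the action at any of them therefore changes at least one column, so only In/U/p/z itself gives this row.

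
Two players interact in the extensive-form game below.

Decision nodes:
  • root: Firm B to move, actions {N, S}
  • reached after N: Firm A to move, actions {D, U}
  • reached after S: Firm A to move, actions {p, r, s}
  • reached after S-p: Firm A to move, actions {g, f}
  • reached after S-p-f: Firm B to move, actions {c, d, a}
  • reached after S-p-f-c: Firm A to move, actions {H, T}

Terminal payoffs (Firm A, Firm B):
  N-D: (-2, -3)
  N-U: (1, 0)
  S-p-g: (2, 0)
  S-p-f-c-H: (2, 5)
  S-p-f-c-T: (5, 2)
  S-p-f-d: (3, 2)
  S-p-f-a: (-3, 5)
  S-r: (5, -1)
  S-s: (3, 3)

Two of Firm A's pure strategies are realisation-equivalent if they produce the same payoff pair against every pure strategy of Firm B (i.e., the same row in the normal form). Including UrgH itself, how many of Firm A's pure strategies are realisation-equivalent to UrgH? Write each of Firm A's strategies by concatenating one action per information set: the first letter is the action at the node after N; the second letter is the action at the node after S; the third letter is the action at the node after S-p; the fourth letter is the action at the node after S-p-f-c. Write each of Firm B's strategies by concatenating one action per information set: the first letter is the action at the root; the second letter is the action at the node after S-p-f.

4

Row for UrgH (columns Nc, Nd, Na, Sc, Sd, Sa): (1,0) (1,0) (1,0) (5,-1) (5,-1) (5,-1).
Under UrgH, Firm A's choice at the node after S-p and at the node after S-p-f-c can never be reached regardless of what Firm B does, so varying those choices leaves every outcome unchanged.
Holding the reachable choices fixed and varying the unreachable ones freely already gives 2 × 2 = 4 equivalent strategies.
No other strategy reproduces this row, so those 4 are the full class: UrgH, UrgT, UrfH, UrfT.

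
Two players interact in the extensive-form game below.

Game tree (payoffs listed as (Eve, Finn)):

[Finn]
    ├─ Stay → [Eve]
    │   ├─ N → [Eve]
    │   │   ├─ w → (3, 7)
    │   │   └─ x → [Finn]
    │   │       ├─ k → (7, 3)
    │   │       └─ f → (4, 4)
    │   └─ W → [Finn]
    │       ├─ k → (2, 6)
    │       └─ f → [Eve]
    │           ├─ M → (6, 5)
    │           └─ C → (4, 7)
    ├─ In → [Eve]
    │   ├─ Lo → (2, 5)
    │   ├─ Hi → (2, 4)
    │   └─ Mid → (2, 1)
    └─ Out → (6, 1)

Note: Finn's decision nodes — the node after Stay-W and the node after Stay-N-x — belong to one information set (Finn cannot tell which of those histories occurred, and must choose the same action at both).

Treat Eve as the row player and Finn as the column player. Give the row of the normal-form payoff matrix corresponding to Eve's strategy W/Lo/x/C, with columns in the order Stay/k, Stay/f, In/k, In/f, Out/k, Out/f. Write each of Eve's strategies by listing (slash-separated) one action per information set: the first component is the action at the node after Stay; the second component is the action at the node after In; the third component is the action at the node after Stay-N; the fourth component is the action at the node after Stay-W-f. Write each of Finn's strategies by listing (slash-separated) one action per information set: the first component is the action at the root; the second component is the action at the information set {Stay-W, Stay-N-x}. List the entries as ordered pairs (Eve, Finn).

vs Stay/k: Finn plays Stay → Eve plays W at [Stay] → Finn plays k at [Stay-W] → (2, 6)
vs Stay/f: Finn plays Stay → Eve plays W at [Stay] → Finn plays f at [Stay-W] → Eve plays C at [Stay-W-f] → (4, 7)
vs In/k: Finn plays In → Eve plays Lo at [In] → (2, 5)
vs In/f: Finn plays In → Eve plays Lo at [In] → (2, 5)
vs Out/k: Finn plays Out → (6, 1)
vs Out/f: Finn plays Out → (6, 1)

(2,6) (4,7) (2,5) (2,5) (6,1) (6,1)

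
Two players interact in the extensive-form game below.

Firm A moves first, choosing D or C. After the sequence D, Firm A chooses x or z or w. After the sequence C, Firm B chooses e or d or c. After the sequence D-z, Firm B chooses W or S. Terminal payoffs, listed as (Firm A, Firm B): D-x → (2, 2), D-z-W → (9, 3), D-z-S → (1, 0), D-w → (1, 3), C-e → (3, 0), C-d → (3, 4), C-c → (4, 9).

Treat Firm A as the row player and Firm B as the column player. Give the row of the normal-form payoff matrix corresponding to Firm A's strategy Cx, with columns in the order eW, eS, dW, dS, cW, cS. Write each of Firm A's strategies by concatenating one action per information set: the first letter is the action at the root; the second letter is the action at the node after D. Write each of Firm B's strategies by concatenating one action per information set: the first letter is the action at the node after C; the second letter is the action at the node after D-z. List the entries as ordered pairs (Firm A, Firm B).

vs eW: Firm A plays C → Firm B plays e at [C] → (3, 0)
vs eS: Firm A plays C → Firm B plays e at [C] → (3, 0)
vs dW: Firm A plays C → Firm B plays d at [C] → (3, 4)
vs dS: Firm A plays C → Firm B plays d at [C] → (3, 4)
vs cW: Firm A plays C → Firm B plays c at [C] → (4, 9)
vs cS: Firm A plays C → Firm B plays c at [C] → (4, 9)

(3,0) (3,0) (3,4) (3,4) (4,9) (4,9)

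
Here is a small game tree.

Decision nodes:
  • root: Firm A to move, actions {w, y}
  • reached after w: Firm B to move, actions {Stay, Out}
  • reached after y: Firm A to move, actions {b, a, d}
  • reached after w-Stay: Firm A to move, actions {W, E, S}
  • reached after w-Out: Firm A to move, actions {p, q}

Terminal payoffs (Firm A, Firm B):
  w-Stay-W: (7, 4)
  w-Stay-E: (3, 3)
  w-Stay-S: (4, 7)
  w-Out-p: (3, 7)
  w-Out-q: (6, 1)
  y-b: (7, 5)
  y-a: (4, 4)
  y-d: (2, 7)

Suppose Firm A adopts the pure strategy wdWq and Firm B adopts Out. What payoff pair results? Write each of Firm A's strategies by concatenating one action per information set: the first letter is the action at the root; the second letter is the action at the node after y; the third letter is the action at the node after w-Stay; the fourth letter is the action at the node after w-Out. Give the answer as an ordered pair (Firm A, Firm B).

Trace the play path from the root:
  Firm A plays w
  Firm B plays Out at [w]
  Firm A plays q at [w-Out]
→ terminal payoff (6, 1).
(Firm A's choice at the node after y is never reached on this path, so it doesn't affect the outcome.)

(6, 1)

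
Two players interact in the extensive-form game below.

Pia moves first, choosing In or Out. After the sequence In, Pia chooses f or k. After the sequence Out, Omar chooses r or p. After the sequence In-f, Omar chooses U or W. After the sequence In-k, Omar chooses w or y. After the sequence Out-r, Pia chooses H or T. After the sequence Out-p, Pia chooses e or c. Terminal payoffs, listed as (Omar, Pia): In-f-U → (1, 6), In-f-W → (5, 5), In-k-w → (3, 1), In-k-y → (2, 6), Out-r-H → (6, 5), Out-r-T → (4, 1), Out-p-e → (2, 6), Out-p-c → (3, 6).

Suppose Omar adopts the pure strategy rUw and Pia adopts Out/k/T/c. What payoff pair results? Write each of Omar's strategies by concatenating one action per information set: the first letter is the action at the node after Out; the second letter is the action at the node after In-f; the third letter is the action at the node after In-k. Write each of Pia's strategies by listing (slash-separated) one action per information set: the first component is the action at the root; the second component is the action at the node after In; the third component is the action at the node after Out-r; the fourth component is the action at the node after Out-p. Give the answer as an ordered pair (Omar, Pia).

Trace the play path from the root:
  Pia plays Out
  Omar plays r at [Out]
  Pia plays T at [Out-r]
→ terminal payoff (4, 1).
(Omar's choice at the node after In-f is never reached on this path, so it doesn't affect the outcome.)

(4, 1)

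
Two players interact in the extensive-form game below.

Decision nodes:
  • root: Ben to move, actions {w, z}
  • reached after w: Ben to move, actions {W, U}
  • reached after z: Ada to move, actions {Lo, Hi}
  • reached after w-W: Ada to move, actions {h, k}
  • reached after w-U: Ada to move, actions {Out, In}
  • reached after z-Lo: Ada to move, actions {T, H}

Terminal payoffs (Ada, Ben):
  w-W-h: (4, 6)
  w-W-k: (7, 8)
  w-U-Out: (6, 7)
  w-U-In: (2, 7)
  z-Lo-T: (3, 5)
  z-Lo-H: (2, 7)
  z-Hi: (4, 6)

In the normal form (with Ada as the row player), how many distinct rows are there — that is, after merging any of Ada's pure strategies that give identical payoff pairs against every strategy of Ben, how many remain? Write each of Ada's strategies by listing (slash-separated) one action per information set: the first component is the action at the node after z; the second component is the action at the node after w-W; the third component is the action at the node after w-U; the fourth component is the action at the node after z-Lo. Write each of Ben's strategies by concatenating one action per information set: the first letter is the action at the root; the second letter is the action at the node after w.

Ada has 16 pure strategies: Lo/h/Out/T, Lo/h/Out/H, Lo/h/In/T, Lo/h/In/H, Lo/k/Out/T, Lo/k/Out/H, Lo/k/In/T, Lo/k/In/H, Hi/h/Out/T, Hi/h/Out/H, Hi/h/In/T, Hi/h/In/H, Hi/k/Out/T, Hi/k/Out/H, Hi/k/In/T, Hi/k/In/H. Columns: wW, wU, zW, zU.
{Lo/h/Out/T} → row (4,6) (6,7) (3,5) (3,5)
{Lo/h/Out/H} → row (4,6) (6,7) (2,7) (2,7)
{Lo/h/In/T} → row (4,6) (2,7) (3,5) (3,5)
{Lo/h/In/H} → row (4,6) (2,7) (2,7) (2,7)
{Lo/k/Out/T} → row (7,8) (6,7) (3,5) (3,5)
{Lo/k/Out/H} → row (7,8) (6,7) (2,7) (2,7)
{Lo/k/In/T} → row (7,8) (2,7) (3,5) (3,5)
{Lo/k/In/H} → row (7,8) (2,7) (2,7) (2,7)
{Hi/h/Out/T, Hi/h/Out/H} → row (4,6) (6,7) (4,6) (4,6)
{Hi/h/In/T, Hi/h/In/H} → row (4,6) (2,7) (4,6) (4,6)
{Hi/k/Out/T, Hi/k/Out/H} → row (7,8) (6,7) (4,6) (4,6)
{Hi/k/In/T, Hi/k/In/H} → row (7,8) (2,7) (4,6) (4,6)
That's 12 distinct rows out of 16 strategies.

12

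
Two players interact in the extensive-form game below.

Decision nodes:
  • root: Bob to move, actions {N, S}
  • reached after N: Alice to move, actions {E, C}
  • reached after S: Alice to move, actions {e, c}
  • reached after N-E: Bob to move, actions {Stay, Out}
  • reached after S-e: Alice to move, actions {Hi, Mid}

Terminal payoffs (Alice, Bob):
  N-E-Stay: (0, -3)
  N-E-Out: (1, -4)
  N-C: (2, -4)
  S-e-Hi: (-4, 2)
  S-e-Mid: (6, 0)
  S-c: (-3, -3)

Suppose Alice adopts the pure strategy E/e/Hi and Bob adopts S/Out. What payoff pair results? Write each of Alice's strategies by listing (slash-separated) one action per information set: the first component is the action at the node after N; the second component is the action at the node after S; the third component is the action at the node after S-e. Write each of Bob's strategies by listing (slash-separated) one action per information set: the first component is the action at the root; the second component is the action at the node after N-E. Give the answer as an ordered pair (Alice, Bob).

Trace the play path from the root:
  Bob plays S
  Alice plays e at [S]
  Alice plays Hi at [S-e]
→ terminal payoff (-4, 2).
(Alice's choice at the node after N is never reached on this path, so it doesn't affect the outcome.)

(-4, 2)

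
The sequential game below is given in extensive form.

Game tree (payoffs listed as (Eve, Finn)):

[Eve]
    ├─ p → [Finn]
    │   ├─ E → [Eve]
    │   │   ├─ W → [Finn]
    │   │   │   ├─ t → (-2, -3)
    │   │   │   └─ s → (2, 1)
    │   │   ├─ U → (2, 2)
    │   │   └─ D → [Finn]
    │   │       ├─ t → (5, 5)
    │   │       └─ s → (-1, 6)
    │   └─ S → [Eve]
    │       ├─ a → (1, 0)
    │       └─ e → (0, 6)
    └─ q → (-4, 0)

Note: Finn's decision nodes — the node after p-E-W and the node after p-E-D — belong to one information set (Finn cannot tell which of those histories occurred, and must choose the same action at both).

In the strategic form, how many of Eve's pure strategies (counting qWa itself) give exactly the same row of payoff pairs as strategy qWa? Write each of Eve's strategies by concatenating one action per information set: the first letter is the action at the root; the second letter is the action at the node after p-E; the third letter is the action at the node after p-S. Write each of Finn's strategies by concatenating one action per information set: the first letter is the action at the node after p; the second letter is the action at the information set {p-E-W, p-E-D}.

Row for qWa (columns Et, Es, St, Ss): (-4,0) (-4,0) (-4,0) (-4,0).
Under qWa, Eve's choice at the node after p-E and at the node after p-S can never be reached regardless of what Finn does, so varying those choices leaves every outcome unchanged.
Holding the reachable choices fixed and varying the unreachable ones freely already gives 3 × 2 = 6 equivalent strategies.
No other strategy reproduces this row, so those 6 are the full class: qWa, qWe, qUa, qUe, qDa, qDe.

6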